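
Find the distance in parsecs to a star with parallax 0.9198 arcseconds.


d = 1/p = 1/0.9198 = 1.0872

1.0872 pc


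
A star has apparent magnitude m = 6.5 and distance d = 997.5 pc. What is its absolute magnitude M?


M = m - 5*log10(d) + 5 = 6.5 - 5*log10(997.5) + 5 = -3.4946

-3.4946


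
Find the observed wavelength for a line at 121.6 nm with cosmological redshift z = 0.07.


lam_obs = lam_emit * (1 + z) = 121.6 * (1 + 0.07) = 130.112

130.112 nm


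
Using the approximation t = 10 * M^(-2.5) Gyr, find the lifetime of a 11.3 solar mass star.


t = 10 * M^(-2.5) = 10 * 11.3^(-2.5) = 0.0233

0.0233 Gyr


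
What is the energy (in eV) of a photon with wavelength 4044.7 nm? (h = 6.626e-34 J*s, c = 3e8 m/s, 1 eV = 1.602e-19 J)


E = hc/lambda = 6.626e-34 * 3e8 / 4.045e-06 = 4.915e-20 J = 0.3068 eV

0.3068 eV


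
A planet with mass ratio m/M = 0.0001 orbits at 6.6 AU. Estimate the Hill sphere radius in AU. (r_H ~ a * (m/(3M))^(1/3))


r_H = a * (m/3M)^(1/3) = 6.6 * (0.0001/3)^(1/3) = 0.2124

0.2124 AU


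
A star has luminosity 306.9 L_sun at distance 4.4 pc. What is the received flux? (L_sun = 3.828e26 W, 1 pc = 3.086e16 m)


F = L / (4*pi*d^2) = 1.175e+29 / (4*pi*(1.358e+17)^2) = 5.071e-07

5.071e-07 W/m^2


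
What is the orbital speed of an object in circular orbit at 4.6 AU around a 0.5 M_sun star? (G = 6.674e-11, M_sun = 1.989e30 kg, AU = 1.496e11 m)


v = sqrt(GM/r) = sqrt(6.674e-11 * 9.945e+29 / 6.882e+11) = 9820.8885

9820.8885 m/s


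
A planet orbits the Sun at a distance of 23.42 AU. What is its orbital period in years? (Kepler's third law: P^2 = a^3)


P = a^(3/2) = 23.42^1.5 = 113.3393

113.3393 years


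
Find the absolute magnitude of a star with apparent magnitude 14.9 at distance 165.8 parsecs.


M = m - 5*log10(d) + 5 = 14.9 - 5*log10(165.8) + 5 = 8.8021

8.8021


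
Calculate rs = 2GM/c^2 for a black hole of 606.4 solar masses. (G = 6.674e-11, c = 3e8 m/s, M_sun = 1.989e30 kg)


M = 606.4 * 1.989e30 kg = 1.2061296e+33 kg. rs = 2GM/c^2 = 2 * 6.674e-11 * 1.2061296e+33 / (3e8)^2 = 1.789e+06

1.789e+06 m


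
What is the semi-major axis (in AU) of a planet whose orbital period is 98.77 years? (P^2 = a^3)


a = P^(2/3) = 98.77^(2/3) = 21.3673

21.3673 AU


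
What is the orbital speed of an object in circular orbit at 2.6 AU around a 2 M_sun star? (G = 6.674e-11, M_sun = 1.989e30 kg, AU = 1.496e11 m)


v = sqrt(GM/r) = sqrt(6.674e-11 * 3.978e+30 / 3.890e+11) = 26126.0059

26126.0059 m/s


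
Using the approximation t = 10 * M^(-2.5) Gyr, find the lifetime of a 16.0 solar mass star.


t = 10 * M^(-2.5) = 10 * 16.0^(-2.5) = 0.0098

0.0098 Gyr


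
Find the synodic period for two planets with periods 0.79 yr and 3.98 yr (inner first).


1/P_syn = |1/P1 - 1/P2| = |1/0.79 - 1/3.98| => P_syn = 0.9856

0.9856 years


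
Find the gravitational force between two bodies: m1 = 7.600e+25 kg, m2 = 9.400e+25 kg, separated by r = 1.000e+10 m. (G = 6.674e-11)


F = G*m1*m2/r^2 = 6.674e-11 * 7.600e+25 * 9.400e+25 / (1.000e+10)^2 = 6.674e-11 * 7.144e+51 / 1.000e+20 = 4.768e+21

4.768e+21 N


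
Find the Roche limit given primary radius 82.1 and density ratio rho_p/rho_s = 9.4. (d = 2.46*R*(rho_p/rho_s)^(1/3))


d_Roche = 2.46 * 82.1 * 9.4^(1/3) = 426.24

426.24


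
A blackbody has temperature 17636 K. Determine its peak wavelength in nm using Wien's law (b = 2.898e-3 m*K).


lam_max = b / T = 2.898e-3 / 17636 = 1.643e-07 m = 164.323 nm

164.323 nm


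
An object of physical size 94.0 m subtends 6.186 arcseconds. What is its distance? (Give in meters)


D = size / theta_rad, theta_rad = 6.186 * pi/(180*3600) = 2.999e-05, D = 3.134e+06

3.134e+06 m


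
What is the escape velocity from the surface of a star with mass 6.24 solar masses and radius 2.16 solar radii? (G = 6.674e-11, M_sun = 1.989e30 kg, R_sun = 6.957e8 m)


M = 6.24 * 1.989e30 kg = 1.241136e+31 kg; R = 2.16 * 6.957e8 m = 1.502712e+09 m. v_esc = sqrt(2GM/R) = sqrt(2 * 6.674e-11 * 1.241136e+31 / 1.502712e+09) = 1.050e+06

1.050e+06 m/s


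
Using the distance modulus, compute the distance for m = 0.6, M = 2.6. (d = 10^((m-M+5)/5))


d = 10^((m - M + 5)/5) = 10^((0.6 - 2.6 + 5)/5) = 3.9811

3.9811 pc


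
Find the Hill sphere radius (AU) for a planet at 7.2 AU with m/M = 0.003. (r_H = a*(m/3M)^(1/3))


r_H = a * (m/3M)^(1/3) = 7.2 * (0.003/3)^(1/3) = 0.72

0.72 AU


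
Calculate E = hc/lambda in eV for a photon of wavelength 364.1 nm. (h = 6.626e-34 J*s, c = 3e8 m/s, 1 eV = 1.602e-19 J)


E = hc/lambda = 6.626e-34 * 3e8 / 3.641e-07 = 5.459e-19 J = 3.4079 eV

3.4079 eV


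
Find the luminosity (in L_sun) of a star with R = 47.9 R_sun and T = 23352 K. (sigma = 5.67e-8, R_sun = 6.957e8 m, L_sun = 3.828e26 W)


R = 47.9 * 6.957e8 m = 3.332403e+10 m. L = 4*pi*R^2*sigma*T^4 = 4*pi*(3.332403e+10)^2 * 5.67e-8 * 23352^4 = 2.352904414e+32 W. L/L_sun = 2.352904414e+32 / 3.828e26 = 614656.3254

614656.3254 L_sun


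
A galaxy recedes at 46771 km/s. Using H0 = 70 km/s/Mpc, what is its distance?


d = v / H0 = 46771 / 70 = 668.1571

668.1571 Mpc


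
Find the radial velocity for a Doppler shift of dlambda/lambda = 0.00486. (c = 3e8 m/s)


v = (dlambda/lambda) * c = 0.00486 * 3e8 = 1.458e+06

1.458e+06 m/s


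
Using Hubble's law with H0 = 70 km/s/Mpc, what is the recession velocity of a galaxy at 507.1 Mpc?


v = H0 * d = 70 * 507.1 = 35497.0

35497.0 km/s


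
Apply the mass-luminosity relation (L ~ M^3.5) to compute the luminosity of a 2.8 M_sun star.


L/L_sun = (M/M_sun)^3.5 = 2.8^3.5 = 36.7327

36.7327 L_sun


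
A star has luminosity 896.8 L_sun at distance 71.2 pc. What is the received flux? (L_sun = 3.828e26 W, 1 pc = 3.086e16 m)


F = L / (4*pi*d^2) = 3.433e+29 / (4*pi*(2.197e+18)^2) = 5.659e-09

5.659e-09 W/m^2


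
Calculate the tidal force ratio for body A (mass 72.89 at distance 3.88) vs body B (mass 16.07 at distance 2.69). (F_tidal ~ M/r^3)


Ratio = (M1/r1^3) / (M2/r2^3) = (72.89/3.88^3) / (16.07/2.69^3) = 1.5115

1.5115


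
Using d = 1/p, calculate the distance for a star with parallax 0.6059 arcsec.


d = 1/p = 1/0.6059 = 1.6504

1.6504 pc


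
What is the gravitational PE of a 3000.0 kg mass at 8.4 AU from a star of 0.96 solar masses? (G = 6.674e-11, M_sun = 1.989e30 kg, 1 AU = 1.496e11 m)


M = 0.96 * 1.989e30 kg = 1.90944e+30 kg; r = 8.4 AU * 1.496e11 m/AU = 1.25664e+12 m. U = -GM*m/r = -(6.674e-11 * 1.90944e+30 * 3000.0) / 1.25664e+12 = -3.042e+11

-3.042e+11 J


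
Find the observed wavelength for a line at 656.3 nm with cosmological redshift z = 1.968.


lam_obs = lam_emit * (1 + z) = 656.3 * (1 + 1.968) = 1947.8984

1947.8984 nm


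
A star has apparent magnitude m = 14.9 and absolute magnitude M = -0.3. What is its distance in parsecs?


d = 10^((m - M + 5)/5) = 10^((14.9 - -0.3 + 5)/5) = 10964.782

10964.782 pc


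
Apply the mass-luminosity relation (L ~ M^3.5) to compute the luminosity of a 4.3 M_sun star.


L/L_sun = (M/M_sun)^3.5 = 4.3^3.5 = 164.8692

164.8692 L_sun


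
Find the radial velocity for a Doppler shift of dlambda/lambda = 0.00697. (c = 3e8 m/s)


v = (dlambda/lambda) * c = 0.00697 * 3e8 = 2.091e+06

2.091e+06 m/s


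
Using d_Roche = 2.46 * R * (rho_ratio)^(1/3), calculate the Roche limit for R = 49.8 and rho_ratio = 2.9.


d_Roche = 2.46 * 49.8 * 2.9^(1/3) = 174.7017

174.7017


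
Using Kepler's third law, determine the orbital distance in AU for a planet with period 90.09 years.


a = P^(2/3) = 90.09^(2/3) = 20.0964

20.0964 AU


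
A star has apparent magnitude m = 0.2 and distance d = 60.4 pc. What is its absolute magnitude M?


M = m - 5*log10(d) + 5 = 0.2 - 5*log10(60.4) + 5 = -3.7052

-3.7052


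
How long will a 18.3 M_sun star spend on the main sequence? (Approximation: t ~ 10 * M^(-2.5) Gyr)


t = 10 * M^(-2.5) = 10 * 18.3^(-2.5) = 0.007

0.007 Gyr


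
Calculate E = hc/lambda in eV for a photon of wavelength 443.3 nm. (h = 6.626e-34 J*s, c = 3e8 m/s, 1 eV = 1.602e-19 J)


E = hc/lambda = 6.626e-34 * 3e8 / 4.433e-07 = 4.484e-19 J = 2.7991 eV

2.7991 eV


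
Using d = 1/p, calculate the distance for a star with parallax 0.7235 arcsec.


d = 1/p = 1/0.7235 = 1.3822

1.3822 pc


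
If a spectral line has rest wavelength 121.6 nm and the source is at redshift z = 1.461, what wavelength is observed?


lam_obs = lam_emit * (1 + z) = 121.6 * (1 + 1.461) = 299.2576

299.2576 nm


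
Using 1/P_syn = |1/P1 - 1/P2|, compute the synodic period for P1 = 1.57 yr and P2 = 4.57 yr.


1/P_syn = |1/P1 - 1/P2| = |1/1.57 - 1/4.57| => P_syn = 2.3916

2.3916 years


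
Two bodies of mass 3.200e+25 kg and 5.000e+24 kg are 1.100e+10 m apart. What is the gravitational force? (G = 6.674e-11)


F = G*m1*m2/r^2 = 6.674e-11 * 3.200e+25 * 5.000e+24 / (1.100e+10)^2 = 6.674e-11 * 1.600e+50 / 1.210e+20 = 8.825e+19

8.825e+19 N


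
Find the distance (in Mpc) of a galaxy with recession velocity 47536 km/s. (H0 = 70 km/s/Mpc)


d = v / H0 = 47536 / 70 = 679.0857

679.0857 Mpc


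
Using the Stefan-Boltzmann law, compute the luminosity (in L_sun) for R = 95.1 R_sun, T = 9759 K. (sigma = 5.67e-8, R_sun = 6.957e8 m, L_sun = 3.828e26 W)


R = 95.1 * 6.957e8 m = 6.616107e+10 m. L = 4*pi*R^2*sigma*T^4 = 4*pi*(6.616107e+10)^2 * 5.67e-8 * 9759^4 = 2.828910682e+31 W. L/L_sun = 2.828910682e+31 / 3.828e26 = 73900.488

73900.488 L_sun


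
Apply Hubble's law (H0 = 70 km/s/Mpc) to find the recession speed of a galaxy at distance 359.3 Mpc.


v = H0 * d = 70 * 359.3 = 25151.0

25151.0 km/s


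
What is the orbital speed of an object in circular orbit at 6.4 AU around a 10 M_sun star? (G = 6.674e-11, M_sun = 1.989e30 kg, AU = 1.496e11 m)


v = sqrt(GM/r) = sqrt(6.674e-11 * 1.989e+31 / 9.574e+11) = 37235.2873

37235.2873 m/s


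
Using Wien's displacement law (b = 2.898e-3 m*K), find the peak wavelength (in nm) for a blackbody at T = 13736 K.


lam_max = b / T = 2.898e-3 / 13736 = 2.110e-07 m = 210.9785 nm

210.9785 nm


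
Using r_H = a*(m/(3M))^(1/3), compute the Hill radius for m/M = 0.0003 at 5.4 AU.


r_H = a * (m/3M)^(1/3) = 5.4 * (0.0003/3)^(1/3) = 0.2506

0.2506 AU


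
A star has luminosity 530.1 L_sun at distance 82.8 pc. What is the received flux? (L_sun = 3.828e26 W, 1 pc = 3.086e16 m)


F = L / (4*pi*d^2) = 2.029e+29 / (4*pi*(2.555e+18)^2) = 2.473e-09

2.473e-09 W/m^2


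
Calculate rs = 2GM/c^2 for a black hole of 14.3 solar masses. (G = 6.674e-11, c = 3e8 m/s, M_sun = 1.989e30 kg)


M = 14.3 * 1.989e30 kg = 2.84427e+31 kg. rs = 2GM/c^2 = 2 * 6.674e-11 * 2.84427e+31 / (3e8)^2 = 42183.6844

42183.6844 m


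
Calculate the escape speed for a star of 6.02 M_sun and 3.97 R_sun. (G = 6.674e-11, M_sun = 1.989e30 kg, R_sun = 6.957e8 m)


M = 6.02 * 1.989e30 kg = 1.197378e+31 kg; R = 3.97 * 6.957e8 m = 2.761929e+09 m. v_esc = sqrt(2GM/R) = sqrt(2 * 6.674e-11 * 1.197378e+31 / 2.761929e+09) = 760707.12

760707.12 m/s


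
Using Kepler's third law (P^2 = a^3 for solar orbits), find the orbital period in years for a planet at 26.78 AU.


P = a^(3/2) = 26.78^1.5 = 138.5849

138.5849 years


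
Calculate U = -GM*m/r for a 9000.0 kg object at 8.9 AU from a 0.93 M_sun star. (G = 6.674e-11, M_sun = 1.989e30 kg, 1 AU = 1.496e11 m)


M = 0.93 * 1.989e30 kg = 1.84977e+30 kg; r = 8.9 AU * 1.496e11 m/AU = 1.33144e+12 m. U = -GM*m/r = -(6.674e-11 * 1.84977e+30 * 9000.0) / 1.33144e+12 = -8.345e+11

-8.345e+11 J


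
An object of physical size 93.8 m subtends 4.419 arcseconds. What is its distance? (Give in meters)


D = size / theta_rad, theta_rad = 4.419 * pi/(180*3600) = 2.142e-05, D = 4.378e+06

4.378e+06 m


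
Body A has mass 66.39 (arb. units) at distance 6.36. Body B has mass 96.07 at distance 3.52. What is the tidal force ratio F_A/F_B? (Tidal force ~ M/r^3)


Ratio = (M1/r1^3) / (M2/r2^3) = (66.39/6.36^3) / (96.07/3.52^3) = 0.1172

0.1172


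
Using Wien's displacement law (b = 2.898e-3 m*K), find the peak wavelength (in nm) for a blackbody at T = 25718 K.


lam_max = b / T = 2.898e-3 / 25718 = 1.127e-07 m = 112.6837 nm

112.6837 nm


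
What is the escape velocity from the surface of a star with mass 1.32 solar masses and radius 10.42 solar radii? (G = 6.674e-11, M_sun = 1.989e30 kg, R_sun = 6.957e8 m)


M = 1.32 * 1.989e30 kg = 2.62548e+30 kg; R = 10.42 * 6.957e8 m = 7.249194e+09 m. v_esc = sqrt(2GM/R) = sqrt(2 * 6.674e-11 * 2.62548e+30 / 7.249194e+09) = 219870.8194

219870.8194 m/s


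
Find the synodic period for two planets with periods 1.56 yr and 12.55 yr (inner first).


1/P_syn = |1/P1 - 1/P2| = |1/1.56 - 1/12.55| => P_syn = 1.7814

1.7814 years


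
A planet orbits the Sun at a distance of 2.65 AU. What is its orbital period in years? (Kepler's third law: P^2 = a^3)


P = a^(3/2) = 2.65^1.5 = 4.3139

4.3139 years


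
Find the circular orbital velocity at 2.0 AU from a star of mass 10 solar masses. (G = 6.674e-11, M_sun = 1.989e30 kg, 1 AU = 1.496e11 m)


v = sqrt(GM/r) = sqrt(6.674e-11 * 1.989e+31 / 2.992e+11) = 66608.5068

66608.5068 m/s


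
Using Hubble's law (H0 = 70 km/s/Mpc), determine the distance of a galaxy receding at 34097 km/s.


d = v / H0 = 34097 / 70 = 487.1

487.1 Mpc


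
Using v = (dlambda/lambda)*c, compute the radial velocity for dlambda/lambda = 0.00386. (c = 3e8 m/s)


v = (dlambda/lambda) * c = 0.00386 * 3e8 = 1.158e+06

1.158e+06 m/s


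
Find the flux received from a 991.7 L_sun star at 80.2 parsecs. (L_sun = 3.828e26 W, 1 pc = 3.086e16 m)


F = L / (4*pi*d^2) = 3.796e+29 / (4*pi*(2.475e+18)^2) = 4.932e-09

4.932e-09 W/m^2


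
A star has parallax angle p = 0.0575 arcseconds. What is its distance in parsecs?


d = 1/p = 1/0.0575 = 17.3913

17.3913 pc


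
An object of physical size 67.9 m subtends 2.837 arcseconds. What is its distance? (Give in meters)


D = size / theta_rad, theta_rad = 2.837 * pi/(180*3600) = 1.375e-05, D = 4.937e+06

4.937e+06 m


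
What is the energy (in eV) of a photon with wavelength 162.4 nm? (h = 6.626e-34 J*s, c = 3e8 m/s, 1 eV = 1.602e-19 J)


E = hc/lambda = 6.626e-34 * 3e8 / 1.624e-07 = 1.224e-18 J = 7.6405 eV

7.6405 eV


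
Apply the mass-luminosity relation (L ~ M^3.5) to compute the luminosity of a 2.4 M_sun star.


L/L_sun = (M/M_sun)^3.5 = 2.4^3.5 = 21.416

21.416 L_sun


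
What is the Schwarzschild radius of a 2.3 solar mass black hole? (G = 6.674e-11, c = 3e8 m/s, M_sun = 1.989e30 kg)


M = 2.3 * 1.989e30 kg = 4.5747e+30 kg. rs = 2GM/c^2 = 2 * 6.674e-11 * 4.5747e+30 / (3e8)^2 = 6784.7884

6784.7884 m


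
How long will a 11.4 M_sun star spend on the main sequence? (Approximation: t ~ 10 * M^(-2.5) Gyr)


t = 10 * M^(-2.5) = 10 * 11.4^(-2.5) = 0.0228

0.0228 Gyr


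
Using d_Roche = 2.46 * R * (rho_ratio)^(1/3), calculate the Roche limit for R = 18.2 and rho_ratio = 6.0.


d_Roche = 2.46 * 18.2 * 6.0^(1/3) = 81.3561

81.3561


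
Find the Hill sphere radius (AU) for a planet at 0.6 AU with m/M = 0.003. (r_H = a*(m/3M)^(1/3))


r_H = a * (m/3M)^(1/3) = 0.6 * (0.003/3)^(1/3) = 0.06

0.06 AU


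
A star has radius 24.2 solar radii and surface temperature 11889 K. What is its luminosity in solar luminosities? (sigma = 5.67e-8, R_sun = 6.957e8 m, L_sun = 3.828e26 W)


R = 24.2 * 6.957e8 m = 1.683594e+10 m. L = 4*pi*R^2*sigma*T^4 = 4*pi*(1.683594e+10)^2 * 5.67e-8 * 11889^4 = 4.035050457e+30 W. L/L_sun = 4.035050457e+30 / 3.828e26 = 10540.8842

10540.8842 L_sun


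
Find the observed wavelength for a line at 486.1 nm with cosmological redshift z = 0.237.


lam_obs = lam_emit * (1 + z) = 486.1 * (1 + 0.237) = 601.3057

601.3057 nm


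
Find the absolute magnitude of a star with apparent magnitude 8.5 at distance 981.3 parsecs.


M = m - 5*log10(d) + 5 = 8.5 - 5*log10(981.3) + 5 = -1.459

-1.459


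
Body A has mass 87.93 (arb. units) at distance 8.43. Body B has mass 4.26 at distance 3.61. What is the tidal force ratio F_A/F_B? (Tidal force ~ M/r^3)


Ratio = (M1/r1^3) / (M2/r2^3) = (87.93/8.43^3) / (4.26/3.61^3) = 1.6209

1.6209


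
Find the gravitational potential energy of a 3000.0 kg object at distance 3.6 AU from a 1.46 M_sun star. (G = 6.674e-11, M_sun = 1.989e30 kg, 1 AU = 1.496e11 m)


M = 1.46 * 1.989e30 kg = 2.90394e+30 kg; r = 3.6 AU * 1.496e11 m/AU = 5.3856e+11 m. U = -GM*m/r = -(6.674e-11 * 2.90394e+30 * 3000.0) / 5.3856e+11 = -1.080e+12

-1.080e+12 J


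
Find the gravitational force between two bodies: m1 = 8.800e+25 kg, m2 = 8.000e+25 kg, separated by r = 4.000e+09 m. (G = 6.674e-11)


F = G*m1*m2/r^2 = 6.674e-11 * 8.800e+25 * 8.000e+25 / (4.000e+09)^2 = 6.674e-11 * 7.040e+51 / 1.600e+19 = 2.937e+22

2.937e+22 N


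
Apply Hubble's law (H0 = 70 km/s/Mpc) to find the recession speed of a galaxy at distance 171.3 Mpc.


v = H0 * d = 70 * 171.3 = 11991.0

11991.0 km/s


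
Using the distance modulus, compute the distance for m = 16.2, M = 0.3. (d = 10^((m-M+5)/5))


d = 10^((m - M + 5)/5) = 10^((16.2 - 0.3 + 5)/5) = 15135.6125

15135.6125 pc


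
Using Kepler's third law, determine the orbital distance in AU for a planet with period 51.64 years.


a = P^(2/3) = 51.64^(2/3) = 13.8673

13.8673 AU


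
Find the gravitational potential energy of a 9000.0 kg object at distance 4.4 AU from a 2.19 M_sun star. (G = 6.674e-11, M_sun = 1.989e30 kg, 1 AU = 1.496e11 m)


M = 2.19 * 1.989e30 kg = 4.35591e+30 kg; r = 4.4 AU * 1.496e11 m/AU = 6.5824e+11 m. U = -GM*m/r = -(6.674e-11 * 4.35591e+30 * 9000.0) / 6.5824e+11 = -3.975e+12

-3.975e+12 J


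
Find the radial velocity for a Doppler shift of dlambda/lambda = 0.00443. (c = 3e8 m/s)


v = (dlambda/lambda) * c = 0.00443 * 3e8 = 1.329e+06

1.329e+06 m/s


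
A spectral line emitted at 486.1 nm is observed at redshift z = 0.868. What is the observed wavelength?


lam_obs = lam_emit * (1 + z) = 486.1 * (1 + 0.868) = 908.0348

908.0348 nm


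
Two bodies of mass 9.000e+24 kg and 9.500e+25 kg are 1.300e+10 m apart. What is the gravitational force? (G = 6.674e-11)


F = G*m1*m2/r^2 = 6.674e-11 * 9.000e+24 * 9.500e+25 / (1.300e+10)^2 = 6.674e-11 * 8.550e+50 / 1.690e+20 = 3.376e+20

3.376e+20 N


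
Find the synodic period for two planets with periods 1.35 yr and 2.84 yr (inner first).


1/P_syn = |1/P1 - 1/P2| = |1/1.35 - 1/2.84| => P_syn = 2.5732

2.5732 years


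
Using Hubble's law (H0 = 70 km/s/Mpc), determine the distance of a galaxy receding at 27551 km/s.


d = v / H0 = 27551 / 70 = 393.5857

393.5857 Mpc


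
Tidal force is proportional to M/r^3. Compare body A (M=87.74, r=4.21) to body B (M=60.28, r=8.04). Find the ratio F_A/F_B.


Ratio = (M1/r1^3) / (M2/r2^3) = (87.74/4.21^3) / (60.28/8.04^3) = 10.1379

10.1379


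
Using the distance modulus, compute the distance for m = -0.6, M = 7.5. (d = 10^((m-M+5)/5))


d = 10^((m - M + 5)/5) = 10^((-0.6 - 7.5 + 5)/5) = 0.2399

0.2399 pc


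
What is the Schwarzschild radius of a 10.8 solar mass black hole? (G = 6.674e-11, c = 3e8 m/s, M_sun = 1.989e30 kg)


M = 10.8 * 1.989e30 kg = 2.14812e+31 kg. rs = 2GM/c^2 = 2 * 6.674e-11 * 2.14812e+31 / (3e8)^2 = 31859.0064

31859.0064 m


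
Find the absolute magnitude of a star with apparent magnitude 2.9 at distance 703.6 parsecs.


M = m - 5*log10(d) + 5 = 2.9 - 5*log10(703.6) + 5 = -6.3366

-6.3366


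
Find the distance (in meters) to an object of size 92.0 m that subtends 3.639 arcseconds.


D = size / theta_rad, theta_rad = 3.639 * pi/(180*3600) = 1.764e-05, D = 5.215e+06

5.215e+06 m


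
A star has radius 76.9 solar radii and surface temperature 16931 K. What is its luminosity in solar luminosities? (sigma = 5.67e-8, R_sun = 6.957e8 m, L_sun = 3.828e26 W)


R = 76.9 * 6.957e8 m = 5.349933e+10 m. L = 4*pi*R^2*sigma*T^4 = 4*pi*(5.349933e+10)^2 * 5.67e-8 * 16931^4 = 1.67579175e+32 W. L/L_sun = 1.67579175e+32 / 3.828e26 = 437772.1395

437772.1395 L_sun


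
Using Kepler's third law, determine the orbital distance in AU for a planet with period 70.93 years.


a = P^(2/3) = 70.93^(2/3) = 17.1351

17.1351 AU


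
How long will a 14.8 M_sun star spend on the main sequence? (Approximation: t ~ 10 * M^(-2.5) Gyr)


t = 10 * M^(-2.5) = 10 * 14.8^(-2.5) = 0.0119

0.0119 Gyr


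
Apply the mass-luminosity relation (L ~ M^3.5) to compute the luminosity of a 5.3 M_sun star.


L/L_sun = (M/M_sun)^3.5 = 5.3^3.5 = 342.7406

342.7406 L_sun


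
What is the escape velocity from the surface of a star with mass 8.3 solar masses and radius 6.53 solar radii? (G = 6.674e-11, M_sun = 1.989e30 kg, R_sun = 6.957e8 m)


M = 8.3 * 1.989e30 kg = 1.65087e+31 kg; R = 6.53 * 6.957e8 m = 4.542921e+09 m. v_esc = sqrt(2GM/R) = sqrt(2 * 6.674e-11 * 1.65087e+31 / 4.542921e+09) = 696461.2283

696461.2283 m/s


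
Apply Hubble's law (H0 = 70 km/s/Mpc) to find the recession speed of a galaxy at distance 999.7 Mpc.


v = H0 * d = 70 * 999.7 = 69979.0

69979.0 km/s


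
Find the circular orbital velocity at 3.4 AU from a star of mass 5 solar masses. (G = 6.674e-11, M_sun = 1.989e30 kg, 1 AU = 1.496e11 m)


v = sqrt(GM/r) = sqrt(6.674e-11 * 9.945e+30 / 5.086e+11) = 36123.5347

36123.5347 m/s


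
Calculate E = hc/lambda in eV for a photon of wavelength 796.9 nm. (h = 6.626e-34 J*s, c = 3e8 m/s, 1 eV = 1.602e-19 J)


E = hc/lambda = 6.626e-34 * 3e8 / 7.969e-07 = 2.494e-19 J = 1.5571 eV

1.5571 eV


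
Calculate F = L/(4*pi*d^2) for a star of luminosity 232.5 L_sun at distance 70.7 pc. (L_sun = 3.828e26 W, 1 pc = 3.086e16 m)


F = L / (4*pi*d^2) = 8.900e+28 / (4*pi*(2.182e+18)^2) = 1.488e-09

1.488e-09 W/m^2


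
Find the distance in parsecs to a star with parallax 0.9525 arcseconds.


d = 1/p = 1/0.9525 = 1.0499

1.0499 pc


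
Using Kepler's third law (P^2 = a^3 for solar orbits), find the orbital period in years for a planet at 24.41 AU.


P = a^(3/2) = 24.41^1.5 = 120.6012

120.6012 years


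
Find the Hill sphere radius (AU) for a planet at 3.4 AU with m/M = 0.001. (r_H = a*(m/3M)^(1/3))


r_H = a * (m/3M)^(1/3) = 3.4 * (0.001/3)^(1/3) = 0.2357

0.2357 AU


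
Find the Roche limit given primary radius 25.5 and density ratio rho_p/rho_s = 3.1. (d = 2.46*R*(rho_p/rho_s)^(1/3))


d_Roche = 2.46 * 25.5 * 3.1^(1/3) = 91.4666

91.4666


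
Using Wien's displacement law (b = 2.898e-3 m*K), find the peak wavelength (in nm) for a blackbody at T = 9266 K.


lam_max = b / T = 2.898e-3 / 9266 = 3.128e-07 m = 312.7563 nm

312.7563 nm


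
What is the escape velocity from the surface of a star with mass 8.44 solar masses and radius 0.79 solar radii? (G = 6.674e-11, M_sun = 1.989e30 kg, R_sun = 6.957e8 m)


M = 8.44 * 1.989e30 kg = 1.678716e+31 kg; R = 0.79 * 6.957e8 m = 5.49603e+08 m. v_esc = sqrt(2GM/R) = sqrt(2 * 6.674e-11 * 1.678716e+31 / 5.49603e+08) = 2.019e+06

2.019e+06 m/s


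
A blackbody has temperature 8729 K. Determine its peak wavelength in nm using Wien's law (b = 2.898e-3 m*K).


lam_max = b / T = 2.898e-3 / 8729 = 3.320e-07 m = 331.9968 nm

331.9968 nm


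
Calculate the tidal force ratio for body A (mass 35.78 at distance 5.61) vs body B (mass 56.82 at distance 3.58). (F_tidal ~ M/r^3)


Ratio = (M1/r1^3) / (M2/r2^3) = (35.78/5.61^3) / (56.82/3.58^3) = 0.1636

0.1636


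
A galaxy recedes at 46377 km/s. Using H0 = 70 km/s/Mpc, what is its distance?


d = v / H0 = 46377 / 70 = 662.5286

662.5286 Mpc


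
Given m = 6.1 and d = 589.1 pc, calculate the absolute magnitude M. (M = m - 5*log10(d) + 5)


M = m - 5*log10(d) + 5 = 6.1 - 5*log10(589.1) + 5 = -2.7509

-2.7509


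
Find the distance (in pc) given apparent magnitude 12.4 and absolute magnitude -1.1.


d = 10^((m - M + 5)/5) = 10^((12.4 - -1.1 + 5)/5) = 5011.8723

5011.8723 pc


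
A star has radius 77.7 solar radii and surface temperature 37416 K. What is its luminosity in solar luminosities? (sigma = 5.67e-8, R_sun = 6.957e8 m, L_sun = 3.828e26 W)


R = 77.7 * 6.957e8 m = 5.405589e+10 m. L = 4*pi*R^2*sigma*T^4 = 4*pi*(5.405589e+10)^2 * 5.67e-8 * 37416^4 = 4.080453141e+33 W. L/L_sun = 4.080453141e+33 / 3.828e26 = 1.066e+07

1.066e+07 L_sun


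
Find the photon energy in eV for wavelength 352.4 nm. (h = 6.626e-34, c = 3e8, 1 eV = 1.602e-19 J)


E = hc/lambda = 6.626e-34 * 3e8 / 3.524e-07 = 5.641e-19 J = 3.5211 eV

3.5211 eV


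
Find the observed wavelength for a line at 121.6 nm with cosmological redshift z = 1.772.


lam_obs = lam_emit * (1 + z) = 121.6 * (1 + 1.772) = 337.0752

337.0752 nm


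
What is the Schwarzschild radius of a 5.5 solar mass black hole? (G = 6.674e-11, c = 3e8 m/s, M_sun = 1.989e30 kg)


M = 5.5 * 1.989e30 kg = 1.09395e+31 kg. rs = 2GM/c^2 = 2 * 6.674e-11 * 1.09395e+31 / (3e8)^2 = 16224.494

16224.494 m


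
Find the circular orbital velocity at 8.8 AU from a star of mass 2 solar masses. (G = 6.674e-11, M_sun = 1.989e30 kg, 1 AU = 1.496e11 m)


v = sqrt(GM/r) = sqrt(6.674e-11 * 3.978e+30 / 1.316e+12) = 14200.9814

14200.9814 m/s


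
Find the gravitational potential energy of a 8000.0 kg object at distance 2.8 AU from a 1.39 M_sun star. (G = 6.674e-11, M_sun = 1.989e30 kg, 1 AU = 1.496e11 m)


M = 1.39 * 1.989e30 kg = 2.76471e+30 kg; r = 2.8 AU * 1.496e11 m/AU = 4.1888e+11 m. U = -GM*m/r = -(6.674e-11 * 2.76471e+30 * 8000.0) / 4.1888e+11 = -3.524e+12

-3.524e+12 J


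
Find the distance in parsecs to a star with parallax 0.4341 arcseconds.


d = 1/p = 1/0.4341 = 2.3036

2.3036 pc


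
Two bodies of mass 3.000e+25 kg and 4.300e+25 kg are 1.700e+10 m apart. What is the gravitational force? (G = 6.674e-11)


F = G*m1*m2/r^2 = 6.674e-11 * 3.000e+25 * 4.300e+25 / (1.700e+10)^2 = 6.674e-11 * 1.290e+51 / 2.890e+20 = 2.979e+20

2.979e+20 N


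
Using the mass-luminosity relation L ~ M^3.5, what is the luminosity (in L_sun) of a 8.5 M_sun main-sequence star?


L/L_sun = (M/M_sun)^3.5 = 8.5^3.5 = 1790.4667

1790.4667 L_sun


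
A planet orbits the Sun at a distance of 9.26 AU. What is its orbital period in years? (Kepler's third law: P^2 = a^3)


P = a^(3/2) = 9.26^1.5 = 28.1784

28.1784 years


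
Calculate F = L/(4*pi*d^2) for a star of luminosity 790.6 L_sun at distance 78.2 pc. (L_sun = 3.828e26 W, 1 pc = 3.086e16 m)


F = L / (4*pi*d^2) = 3.026e+29 / (4*pi*(2.413e+18)^2) = 4.135e-09

4.135e-09 W/m^2


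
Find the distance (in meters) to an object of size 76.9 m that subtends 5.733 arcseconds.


D = size / theta_rad, theta_rad = 5.733 * pi/(180*3600) = 2.779e-05, D = 2.767e+06

2.767e+06 m


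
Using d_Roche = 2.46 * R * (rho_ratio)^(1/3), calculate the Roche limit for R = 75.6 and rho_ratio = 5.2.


d_Roche = 2.46 * 75.6 * 5.2^(1/3) = 322.1994

322.1994


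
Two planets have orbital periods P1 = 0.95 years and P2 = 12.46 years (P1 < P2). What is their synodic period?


1/P_syn = |1/P1 - 1/P2| = |1/0.95 - 1/12.46| => P_syn = 1.0284

1.0284 years


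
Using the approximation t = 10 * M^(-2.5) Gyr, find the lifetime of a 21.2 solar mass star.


t = 10 * M^(-2.5) = 10 * 21.2^(-2.5) = 0.0048

0.0048 Gyr


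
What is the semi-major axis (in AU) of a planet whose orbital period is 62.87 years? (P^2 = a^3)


a = P^(2/3) = 62.87^(2/3) = 15.8111

15.8111 AU


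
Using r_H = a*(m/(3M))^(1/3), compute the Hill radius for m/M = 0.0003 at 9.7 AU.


r_H = a * (m/3M)^(1/3) = 9.7 * (0.0003/3)^(1/3) = 0.4502

0.4502 AU


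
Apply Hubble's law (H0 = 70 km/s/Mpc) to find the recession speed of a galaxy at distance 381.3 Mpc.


v = H0 * d = 70 * 381.3 = 26691.0

26691.0 km/s


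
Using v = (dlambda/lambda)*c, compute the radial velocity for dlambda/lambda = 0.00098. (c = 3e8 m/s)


v = (dlambda/lambda) * c = 0.00098 * 3e8 = 294000.0

294000.0 m/s


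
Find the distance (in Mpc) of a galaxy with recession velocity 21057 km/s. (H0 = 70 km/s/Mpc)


d = v / H0 = 21057 / 70 = 300.8143

300.8143 Mpc


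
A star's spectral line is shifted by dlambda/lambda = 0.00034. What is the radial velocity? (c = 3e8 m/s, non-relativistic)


v = (dlambda/lambda) * c = 0.00034 * 3e8 = 102000.0

102000.0 m/s


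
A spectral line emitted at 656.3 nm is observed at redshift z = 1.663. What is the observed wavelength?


lam_obs = lam_emit * (1 + z) = 656.3 * (1 + 1.663) = 1747.7269

1747.7269 nm


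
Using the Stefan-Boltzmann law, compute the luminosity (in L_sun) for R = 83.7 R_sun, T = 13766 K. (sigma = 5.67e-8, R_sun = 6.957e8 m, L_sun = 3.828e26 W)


R = 83.7 * 6.957e8 m = 5.823009e+10 m. L = 4*pi*R^2*sigma*T^4 = 4*pi*(5.823009e+10)^2 * 5.67e-8 * 13766^4 = 8.675987277e+31 W. L/L_sun = 8.675987277e+31 / 3.828e26 = 226645.4357

226645.4357 L_sun


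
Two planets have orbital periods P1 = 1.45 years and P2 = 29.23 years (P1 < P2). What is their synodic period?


1/P_syn = |1/P1 - 1/P2| = |1/1.45 - 1/29.23| => P_syn = 1.5257

1.5257 years


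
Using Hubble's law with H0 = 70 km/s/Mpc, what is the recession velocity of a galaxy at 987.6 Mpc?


v = H0 * d = 70 * 987.6 = 69132.0

69132.0 km/s


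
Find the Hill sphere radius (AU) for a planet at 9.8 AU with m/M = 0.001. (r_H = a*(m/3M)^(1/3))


r_H = a * (m/3M)^(1/3) = 9.8 * (0.001/3)^(1/3) = 0.6795

0.6795 AU


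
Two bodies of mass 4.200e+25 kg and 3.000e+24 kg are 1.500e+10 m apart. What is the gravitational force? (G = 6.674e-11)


F = G*m1*m2/r^2 = 6.674e-11 * 4.200e+25 * 3.000e+24 / (1.500e+10)^2 = 6.674e-11 * 1.260e+50 / 2.250e+20 = 3.737e+19

3.737e+19 N


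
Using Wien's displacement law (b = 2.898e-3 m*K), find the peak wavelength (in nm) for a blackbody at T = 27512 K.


lam_max = b / T = 2.898e-3 / 27512 = 1.053e-07 m = 105.3359 nm

105.3359 nm


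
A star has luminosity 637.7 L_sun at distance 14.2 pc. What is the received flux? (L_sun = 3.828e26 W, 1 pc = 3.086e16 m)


F = L / (4*pi*d^2) = 2.441e+29 / (4*pi*(4.382e+17)^2) = 1.012e-07

1.012e-07 W/m^2


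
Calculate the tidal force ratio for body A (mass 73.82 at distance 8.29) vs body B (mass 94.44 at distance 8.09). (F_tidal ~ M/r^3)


Ratio = (M1/r1^3) / (M2/r2^3) = (73.82/8.29^3) / (94.44/8.09^3) = 0.7264

0.7264


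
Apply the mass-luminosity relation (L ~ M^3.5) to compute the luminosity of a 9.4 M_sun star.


L/L_sun = (M/M_sun)^3.5 = 9.4^3.5 = 2546.5223

2546.5223 L_sun


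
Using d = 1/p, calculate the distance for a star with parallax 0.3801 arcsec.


d = 1/p = 1/0.3801 = 2.6309

2.6309 pc


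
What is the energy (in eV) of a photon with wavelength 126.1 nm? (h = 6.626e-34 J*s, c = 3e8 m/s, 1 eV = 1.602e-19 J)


E = hc/lambda = 6.626e-34 * 3e8 / 1.261e-07 = 1.576e-18 J = 9.84 eV

9.84 eV


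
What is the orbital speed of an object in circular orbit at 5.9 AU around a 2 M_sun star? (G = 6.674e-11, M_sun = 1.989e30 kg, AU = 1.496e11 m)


v = sqrt(GM/r) = sqrt(6.674e-11 * 3.978e+30 / 8.826e+11) = 17343.3779

17343.3779 m/s


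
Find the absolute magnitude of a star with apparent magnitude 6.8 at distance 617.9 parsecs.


M = m - 5*log10(d) + 5 = 6.8 - 5*log10(617.9) + 5 = -2.1546

-2.1546


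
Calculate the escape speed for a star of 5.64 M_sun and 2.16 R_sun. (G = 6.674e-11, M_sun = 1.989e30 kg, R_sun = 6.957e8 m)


M = 5.64 * 1.989e30 kg = 1.121796e+31 kg; R = 2.16 * 6.957e8 m = 1.502712e+09 m. v_esc = sqrt(2GM/R) = sqrt(2 * 6.674e-11 * 1.121796e+31 / 1.502712e+09) = 998222.0647

998222.0647 m/s


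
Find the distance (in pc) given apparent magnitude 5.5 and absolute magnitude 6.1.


d = 10^((m - M + 5)/5) = 10^((5.5 - 6.1 + 5)/5) = 7.5858

7.5858 pc


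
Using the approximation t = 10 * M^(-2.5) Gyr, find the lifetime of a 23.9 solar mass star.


t = 10 * M^(-2.5) = 10 * 23.9^(-2.5) = 0.0036

0.0036 Gyr


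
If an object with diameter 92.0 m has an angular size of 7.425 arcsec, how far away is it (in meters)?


D = size / theta_rad, theta_rad = 7.425 * pi/(180*3600) = 3.600e-05, D = 2.556e+06

2.556e+06 m


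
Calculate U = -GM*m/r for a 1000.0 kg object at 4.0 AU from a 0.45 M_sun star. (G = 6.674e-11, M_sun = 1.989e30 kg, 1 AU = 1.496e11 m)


M = 0.45 * 1.989e30 kg = 8.9505e+29 kg; r = 4.0 AU * 1.496e11 m/AU = 5.984e+11 m. U = -GM*m/r = -(6.674e-11 * 8.9505e+29 * 1000.0) / 5.984e+11 = -9.983e+10

-9.983e+10 J


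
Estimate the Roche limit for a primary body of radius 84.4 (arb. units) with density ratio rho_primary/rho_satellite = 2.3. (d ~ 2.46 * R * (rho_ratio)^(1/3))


d_Roche = 2.46 * 84.4 * 2.3^(1/3) = 274.065

274.065


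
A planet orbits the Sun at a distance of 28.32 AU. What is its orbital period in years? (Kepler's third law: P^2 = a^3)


P = a^(3/2) = 28.32^1.5 = 150.7092

150.7092 years


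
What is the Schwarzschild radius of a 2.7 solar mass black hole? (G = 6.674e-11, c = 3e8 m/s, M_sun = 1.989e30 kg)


M = 2.7 * 1.989e30 kg = 5.3703e+30 kg. rs = 2GM/c^2 = 2 * 6.674e-11 * 5.3703e+30 / (3e8)^2 = 7964.7516

7964.7516 m


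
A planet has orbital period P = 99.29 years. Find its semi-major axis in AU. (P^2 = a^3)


a = P^(2/3) = 99.29^(2/3) = 21.4422

21.4422 AU


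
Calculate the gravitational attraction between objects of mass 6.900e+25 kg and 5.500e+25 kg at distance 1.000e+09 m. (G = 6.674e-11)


F = G*m1*m2/r^2 = 6.674e-11 * 6.900e+25 * 5.500e+25 / (1.000e+09)^2 = 6.674e-11 * 3.795e+51 / 1.000e+18 = 2.533e+23

2.533e+23 N


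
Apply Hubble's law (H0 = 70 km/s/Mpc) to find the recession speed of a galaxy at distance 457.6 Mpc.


v = H0 * d = 70 * 457.6 = 32032.0

32032.0 km/s


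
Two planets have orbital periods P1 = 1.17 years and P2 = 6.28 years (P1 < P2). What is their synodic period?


1/P_syn = |1/P1 - 1/P2| = |1/1.17 - 1/6.28| => P_syn = 1.4379

1.4379 years


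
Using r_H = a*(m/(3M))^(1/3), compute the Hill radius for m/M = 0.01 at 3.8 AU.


r_H = a * (m/3M)^(1/3) = 3.8 * (0.01/3)^(1/3) = 0.5676

0.5676 AU


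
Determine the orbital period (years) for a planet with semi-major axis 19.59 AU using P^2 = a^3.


P = a^(3/2) = 19.59^1.5 = 86.7065

86.7065 years


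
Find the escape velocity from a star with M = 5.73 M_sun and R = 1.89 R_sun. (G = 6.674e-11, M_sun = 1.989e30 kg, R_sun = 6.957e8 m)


M = 5.73 * 1.989e30 kg = 1.139697e+31 kg; R = 1.89 * 6.957e8 m = 1.314873e+09 m. v_esc = sqrt(2GM/R) = sqrt(2 * 6.674e-11 * 1.139697e+31 / 1.314873e+09) = 1.076e+06

1.076e+06 m/s


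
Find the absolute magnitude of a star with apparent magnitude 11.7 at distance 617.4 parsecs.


M = m - 5*log10(d) + 5 = 11.7 - 5*log10(617.4) + 5 = 2.7472

2.7472


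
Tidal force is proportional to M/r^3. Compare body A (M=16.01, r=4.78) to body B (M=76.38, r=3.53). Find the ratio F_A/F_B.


Ratio = (M1/r1^3) / (M2/r2^3) = (16.01/4.78^3) / (76.38/3.53^3) = 0.0844

0.0844


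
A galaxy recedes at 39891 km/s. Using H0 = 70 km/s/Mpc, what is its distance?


d = v / H0 = 39891 / 70 = 569.8714

569.8714 Mpc


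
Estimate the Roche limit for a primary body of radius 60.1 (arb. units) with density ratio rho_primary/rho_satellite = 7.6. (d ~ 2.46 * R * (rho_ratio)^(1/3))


d_Roche = 2.46 * 60.1 * 7.6^(1/3) = 290.6793

290.6793


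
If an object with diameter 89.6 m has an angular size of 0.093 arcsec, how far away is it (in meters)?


D = size / theta_rad, theta_rad = 0.093 * pi/(180*3600) = 4.509e-07, D = 1.987e+08

1.987e+08 m


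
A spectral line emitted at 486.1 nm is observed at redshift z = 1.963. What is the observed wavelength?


lam_obs = lam_emit * (1 + z) = 486.1 * (1 + 1.963) = 1440.3143

1440.3143 nm


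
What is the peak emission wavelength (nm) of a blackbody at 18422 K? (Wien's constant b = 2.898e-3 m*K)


lam_max = b / T = 2.898e-3 / 18422 = 1.573e-07 m = 157.3119 nm

157.3119 nm


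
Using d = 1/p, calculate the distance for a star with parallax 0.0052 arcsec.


d = 1/p = 1/0.0052 = 192.3077

192.3077 pc


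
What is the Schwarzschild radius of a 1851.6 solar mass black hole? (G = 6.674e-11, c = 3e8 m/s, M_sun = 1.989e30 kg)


M = 1851.6 * 1.989e30 kg = 3.6828324e+33 kg. rs = 2GM/c^2 = 2 * 6.674e-11 * 3.6828324e+33 / (3e8)^2 = 5.462e+06

5.462e+06 m


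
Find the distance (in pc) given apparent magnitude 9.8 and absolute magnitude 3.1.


d = 10^((m - M + 5)/5) = 10^((9.8 - 3.1 + 5)/5) = 218.7762

218.7762 pc


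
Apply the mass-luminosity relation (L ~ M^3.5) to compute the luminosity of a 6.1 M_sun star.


L/L_sun = (M/M_sun)^3.5 = 6.1^3.5 = 560.6017

560.6017 L_sun


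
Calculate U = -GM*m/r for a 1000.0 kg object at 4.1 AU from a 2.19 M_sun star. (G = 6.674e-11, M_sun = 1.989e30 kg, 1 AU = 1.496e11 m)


M = 2.19 * 1.989e30 kg = 4.35591e+30 kg; r = 4.1 AU * 1.496e11 m/AU = 6.1336e+11 m. U = -GM*m/r = -(6.674e-11 * 4.35591e+30 * 1000.0) / 6.1336e+11 = -4.740e+11

-4.740e+11 J


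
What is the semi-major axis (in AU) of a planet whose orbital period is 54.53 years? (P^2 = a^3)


a = P^(2/3) = 54.53^(2/3) = 14.3799

14.3799 AU


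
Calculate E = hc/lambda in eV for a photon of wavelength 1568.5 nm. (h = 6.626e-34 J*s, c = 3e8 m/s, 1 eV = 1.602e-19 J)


E = hc/lambda = 6.626e-34 * 3e8 / 1.569e-06 = 1.267e-19 J = 0.7911 eV

0.7911 eV


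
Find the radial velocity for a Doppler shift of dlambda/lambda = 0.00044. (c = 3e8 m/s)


v = (dlambda/lambda) * c = 0.00044 * 3e8 = 132000.0

132000.0 m/s


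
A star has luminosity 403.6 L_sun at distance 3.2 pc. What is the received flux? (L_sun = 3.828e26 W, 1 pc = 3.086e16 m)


F = L / (4*pi*d^2) = 1.545e+29 / (4*pi*(9.875e+16)^2) = 1.261e-06

1.261e-06 W/m^2


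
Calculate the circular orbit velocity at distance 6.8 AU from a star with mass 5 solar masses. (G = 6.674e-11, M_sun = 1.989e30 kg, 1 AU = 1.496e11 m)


v = sqrt(GM/r) = sqrt(6.674e-11 * 9.945e+30 / 1.017e+12) = 25543.1963

25543.1963 m/s


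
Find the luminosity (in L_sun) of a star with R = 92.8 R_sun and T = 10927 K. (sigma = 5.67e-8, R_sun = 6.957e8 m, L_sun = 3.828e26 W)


R = 92.8 * 6.957e8 m = 6.456096e+10 m. L = 4*pi*R^2*sigma*T^4 = 4*pi*(6.456096e+10)^2 * 5.67e-8 * 10927^4 = 4.233861571e+31 W. L/L_sun = 4.233861571e+31 / 3.828e26 = 110602.4444

110602.4444 L_sun


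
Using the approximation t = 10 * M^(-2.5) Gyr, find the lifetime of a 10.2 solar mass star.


t = 10 * M^(-2.5) = 10 * 10.2^(-2.5) = 0.0301

0.0301 Gyr


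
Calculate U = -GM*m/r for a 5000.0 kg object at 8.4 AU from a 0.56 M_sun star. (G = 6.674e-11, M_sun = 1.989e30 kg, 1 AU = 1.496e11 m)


M = 0.56 * 1.989e30 kg = 1.11384e+30 kg; r = 8.4 AU * 1.496e11 m/AU = 1.25664e+12 m. U = -GM*m/r = -(6.674e-11 * 1.11384e+30 * 5000.0) / 1.25664e+12 = -2.958e+11

-2.958e+11 J


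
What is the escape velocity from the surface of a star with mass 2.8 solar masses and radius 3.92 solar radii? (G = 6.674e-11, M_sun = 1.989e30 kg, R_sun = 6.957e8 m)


M = 2.8 * 1.989e30 kg = 5.5692e+30 kg; R = 3.92 * 6.957e8 m = 2.727144e+09 m. v_esc = sqrt(2GM/R) = sqrt(2 * 6.674e-11 * 5.5692e+30 / 2.727144e+09) = 522096.1264

522096.1264 m/s


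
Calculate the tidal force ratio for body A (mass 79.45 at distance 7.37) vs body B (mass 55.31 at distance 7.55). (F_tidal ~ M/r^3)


Ratio = (M1/r1^3) / (M2/r2^3) = (79.45/7.37^3) / (55.31/7.55^3) = 1.5443

1.5443


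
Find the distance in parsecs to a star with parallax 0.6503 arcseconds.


d = 1/p = 1/0.6503 = 1.5378

1.5378 pc


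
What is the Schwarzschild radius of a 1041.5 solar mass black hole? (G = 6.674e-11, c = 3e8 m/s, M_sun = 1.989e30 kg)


M = 1041.5 * 1.989e30 kg = 2.0715435e+33 kg. rs = 2GM/c^2 = 2 * 6.674e-11 * 2.0715435e+33 / (3e8)^2 = 3.072e+06

3.072e+06 m


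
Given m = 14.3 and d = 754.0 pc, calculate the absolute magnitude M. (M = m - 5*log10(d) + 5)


M = m - 5*log10(d) + 5 = 14.3 - 5*log10(754.0) + 5 = 4.9131

4.9131
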